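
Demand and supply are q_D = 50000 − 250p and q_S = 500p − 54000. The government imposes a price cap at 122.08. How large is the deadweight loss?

206338.13

In inverse form: demand p = 200 − 0.004q, supply p = 108 + 0.002q.
Competitive equilibrium: 200 − 0.004q = 108 + 0.002q → q* = 15333.3333, p* = 138.6667.
At the ceiling p = 122.08, quantity supplied = (122.08 − 108)/0.002 = 7040.
Willingness to pay at q' = 7040: 200 − 0.004·7040 = 171.84.
Δq = 15333.3333 − 7040 = 8293.3333; wedge = 171.84 − 122.08 = 49.76.
The triangle = ½ × 8293.3333 × 49.76 = 206338.13.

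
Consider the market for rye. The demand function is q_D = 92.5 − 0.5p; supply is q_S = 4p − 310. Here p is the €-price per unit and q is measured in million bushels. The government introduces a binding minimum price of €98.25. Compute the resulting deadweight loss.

€21.81 million

In inverse form: demand p = 185 − 2q, supply p = 77.5 + 0.25q.
Competitive equilibrium: 185 − 2q = 77.5 + 0.25q → q* = 47.7778, p* = 89.4444.
At the floor p = 98.25, quantity demanded = (185 − 98.25)/2 = 43.375.
Sellers' marginal cost at q' = 43.375: 77.5 + 0.25·43.375 = 88.3438.
Δq = 47.7778 − 43.375 = 4.4028; wedge = 98.25 − 88.3438 = 9.9062.
Deadweight loss = ½ × 4.4028 × 9.9062 = €21.81 million.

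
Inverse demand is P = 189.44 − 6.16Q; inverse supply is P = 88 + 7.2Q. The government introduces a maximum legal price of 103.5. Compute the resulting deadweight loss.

Competitive equilibrium: 189.44 − 6.16Q = 88 + 7.2Q → Q* = 7.5928, P* = 142.6683.
At the ceiling P = 103.5, quantity supplied = (103.5 − 88)/7.2 = 2.1528.
Willingness to pay at Q' = 2.1528: 189.44 − 6.16·2.1528 = 176.1788.
ΔQ = 7.5928 − 2.1528 = 5.44; wedge = 176.1788 − 103.5 = 72.6788.
DWL = ½ × 5.44 × 72.6788 = 197.69.

197.69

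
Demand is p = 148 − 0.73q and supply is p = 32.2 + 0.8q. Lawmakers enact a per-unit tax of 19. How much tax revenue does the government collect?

1202.09

Competitive equilibrium: 148 − 0.73q = 32.2 + 0.8q → q* = 75.6863, p* = 92.749.
With the tax, the buyer price exceeds the seller price by 19: (148 − 0.73q) − (32.2 + 0.8q) = 19 → q' = 63.268.
Tax revenue = 19 × 63.268 = 1202.09.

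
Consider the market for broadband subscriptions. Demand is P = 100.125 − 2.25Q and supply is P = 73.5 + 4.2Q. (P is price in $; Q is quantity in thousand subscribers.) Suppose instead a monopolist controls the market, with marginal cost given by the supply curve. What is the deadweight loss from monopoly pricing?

$3.68 thousand

Competitive equilibrium: 100.125 − 2.25Q = 73.5 + 4.2Q → Q* = 4.1279, P* = 90.8372.
Marginal revenue: MR = 100.125 − 4.5Q. Set MR = MC: 100.125 − 4.5Q = 73.5 + 4.2Q → Q_m = 3.0603.
Price P_m = 100.125 − 2.25·3.0603 = 93.2393; MC(Q_m) = 73.5 + 4.2·3.0603 = 86.3533.
Competitive Q* = 4.1279, so ΔQ = 1.0676; wedge = 93.2393 − 86.3533 = 6.886.
Welfare loss = ½ × 1.0676 × 6.886 = $3.68 thousand.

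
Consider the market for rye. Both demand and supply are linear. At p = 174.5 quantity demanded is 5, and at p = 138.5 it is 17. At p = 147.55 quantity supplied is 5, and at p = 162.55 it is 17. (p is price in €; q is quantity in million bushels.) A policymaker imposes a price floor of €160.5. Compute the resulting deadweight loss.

€5.96 million

Demand slope = (138.5 − 174.5)/(17 − 5) = −3, so p = 189.5 − 3q.
Supply slope = (162.55 − 147.55)/(17 − 5) = 1.25, so p = 141.3 + 1.25q.
Competitive equilibrium: 189.5 − 3q = 141.3 + 1.25q → q* = 11.3412, p* = 155.4765.
At the floor p = 160.5, quantity demanded = (189.5 − 160.5)/3 = 9.6667.
Sellers' marginal cost at q' = 9.6667: 141.3 + 1.25·9.6667 = 153.3834.
Δq = 11.3412 − 9.6667 = 1.6745; wedge = 160.5 − 153.3834 = 7.1166.
The triangle = ½ × 1.6745 × 7.1166 = €5.96 million.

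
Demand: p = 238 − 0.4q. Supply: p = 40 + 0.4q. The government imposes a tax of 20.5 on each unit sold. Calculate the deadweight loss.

Competitive equilibrium: 238 − 0.4q = 40 + 0.4q → q* = 247.5, p* = 139.
With the tax, the buyer price exceeds the seller price by 20.5: (238 − 0.4q) − (40 + 0.4q) = 20.5 → q' = 221.875.
Δq = 247.5 − 221.875 = 25.625; the wedge equals the tax, 20.5.
The triangle = ½ × 25.625 × 20.5 = 262.66.

262.66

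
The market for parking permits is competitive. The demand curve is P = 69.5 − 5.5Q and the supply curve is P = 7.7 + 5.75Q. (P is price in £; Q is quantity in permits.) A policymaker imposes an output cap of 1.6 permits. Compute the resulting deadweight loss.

Competitive equilibrium: 69.5 − 5.5Q = 7.7 + 5.75Q → Q* = 5.49333, P* = 39.28667.
At Q = 1.6: demand price = 69.5 − 5.5·1.6 = 60.7; supply price = 7.7 + 5.75·1.6 = 16.9.
ΔQ = 5.49333 − 1.6 = 3.89333; wedge = 60.7 − 16.9 = 43.8.
DWL = ½ × 3.89333 × 43.8 = £85.264.

£85.264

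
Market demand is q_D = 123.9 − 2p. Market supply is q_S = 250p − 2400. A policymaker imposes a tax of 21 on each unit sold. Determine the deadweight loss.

In inverse form: demand p = 61.95 − 0.5q, supply p = 9.6 + 0.004q.
Competitive equilibrium: 61.95 − 0.5q = 9.6 + 0.004q → q* = 103.869, p* = 10.0155.
With the tax, the buyer price exceeds the seller price by 21: (61.95 − 0.5q) − (9.6 + 0.004q) = 21 → q' = 62.2024.
Δq = 103.869 − 62.2024 = 41.6666; the wedge equals the tax, 21.
The triangle = ½ × 41.6666 × 21 = 437.50.

437.50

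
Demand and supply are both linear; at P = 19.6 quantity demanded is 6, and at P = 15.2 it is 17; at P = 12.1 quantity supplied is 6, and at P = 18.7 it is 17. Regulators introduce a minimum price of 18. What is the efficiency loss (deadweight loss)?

Demand slope = (15.2 − 19.6)/(17 − 6) = −0.4, so P = 22 − 0.4Q.
Supply slope = (18.7 − 12.1)/(17 − 6) = 0.6, so P = 8.5 + 0.6Q.
Competitive equilibrium: 22 − 0.4Q = 8.5 + 0.6Q → Q* = 13.5, P* = 16.6.
At the floor P = 18, quantity demanded = (22 − 18)/0.4 = 10.
Sellers' marginal cost at Q' = 10: 8.5 + 0.6·10 = 14.5.
ΔQ = 13.5 − 10 = 3.5; wedge = 18 − 14.5 = 3.5.
Deadweight loss = ½ × 3.5 × 3.5 = 6.125.

6.125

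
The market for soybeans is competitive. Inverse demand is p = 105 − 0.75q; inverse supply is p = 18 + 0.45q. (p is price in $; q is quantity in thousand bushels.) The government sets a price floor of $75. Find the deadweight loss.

Competitive equilibrium: 105 − 0.75q = 18 + 0.45q → q* = 72.5, p* = 50.625.
At the floor p = 75, quantity demanded = (105 − 75)/0.75 = 40.
Sellers' marginal cost at q' = 40: 18 + 0.45·40 = 36.
Δq = 72.5 − 40 = 32.5; wedge = 75 − 36 = 39.
Deadweight loss = ½ × 32.5 × 39 = $633.75 thousand.

$633.75 thousand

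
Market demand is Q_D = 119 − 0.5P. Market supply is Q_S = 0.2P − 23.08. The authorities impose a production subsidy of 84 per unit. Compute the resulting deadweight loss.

504

In inverse form: demand P = 238 − 2Q, supply P = 115.4 + 5Q.
Competitive equilibrium: 238 − 2Q = 115.4 + 5Q → Q* = 17.5143, P* = 202.9714.
The subsidy lowers effective supply by 84: P = 31.4 + 5Q.
New quantity: 238 − 2Q = 31.4 + 5Q → Q' = 29.5143.
Overproduction ΔQ = 29.5143 − 17.5143 = 12; wedge = subsidy = 84.
Deadweight loss = ½ × 12 × 84 = 504.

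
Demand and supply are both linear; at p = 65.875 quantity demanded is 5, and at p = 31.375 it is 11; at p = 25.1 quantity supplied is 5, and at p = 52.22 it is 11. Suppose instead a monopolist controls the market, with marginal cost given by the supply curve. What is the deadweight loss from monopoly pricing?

53.23

Demand slope = (31.375 − 65.875)/(11 − 5) = −5.75, so p = 94.625 − 5.75q.
Supply slope = (52.22 − 25.1)/(11 − 5) = 4.52, so p = 2.5 + 4.52q.
Competitive equilibrium: 94.625 − 5.75q = 2.5 + 4.52q → q* = 8.9703, p* = 43.0458.
Marginal revenue: MR = 94.625 − 11.5q. Set MR = MC: 94.625 − 11.5q = 2.5 + 4.52q → q_m = 5.7506.
Price p_m = 94.625 − 5.75·5.7506 = 61.5591; MC(q_m) = 2.5 + 4.52·5.7506 = 28.4927.
Competitive q* = 8.9703, so Δq = 3.2197; wedge = 61.5591 − 28.4927 = 33.0664.
The triangle = ½ × 3.2197 × 33.0664 = 53.23.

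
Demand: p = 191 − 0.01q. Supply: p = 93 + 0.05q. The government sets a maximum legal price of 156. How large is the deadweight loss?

Competitive equilibrium: 191 − 0.01q = 93 + 0.05q → q* = 1633.3333, p* = 174.6667.
At the ceiling p = 156, quantity supplied = (156 − 93)/0.05 = 1260.
Willingness to pay at q' = 1260: 191 − 0.01·1260 = 178.4.
Δq = 1633.3333 − 1260 = 373.3333; wedge = 178.4 − 156 = 22.4.
The triangle = ½ × 373.3333 × 22.4 = 4181.33.

4181.33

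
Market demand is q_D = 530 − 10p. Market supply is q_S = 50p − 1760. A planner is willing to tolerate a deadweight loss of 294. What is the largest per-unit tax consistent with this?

In inverse form: demand p = 53 − 0.1q, supply p = 35.2 + 0.02q.
Competitive equilibrium: 53 − 0.1q = 35.2 + 0.02q → q* = 148.3333, p* = 38.1667.
A tax t gives Δq = t/0.12 and wedge t, so DWL = t²/0.24.
t²/0.24 = 294 → t² = 70.56 → t = 8.4.

8.4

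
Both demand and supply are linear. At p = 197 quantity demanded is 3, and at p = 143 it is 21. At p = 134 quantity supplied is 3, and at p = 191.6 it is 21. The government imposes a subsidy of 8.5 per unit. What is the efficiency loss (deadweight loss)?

5.83

Demand slope = (143 − 197)/(21 − 3) = −3, so p = 206 − 3q.
Supply slope = (191.6 − 134)/(21 − 3) = 3.2, so p = 124.4 + 3.2q.
Competitive equilibrium: 206 − 3q = 124.4 + 3.2q → q* = 13.1613, p* = 166.5161.
The subsidy lowers effective supply by 8.5: p = 115.9 + 3.2q.
New quantity: 206 − 3q = 115.9 + 3.2q → q' = 14.5323.
Overproduction Δq = 14.5323 − 13.1613 = 1.371; wedge = subsidy = 8.5.
Deadweight loss = ½ × 1.371 × 8.5 = 5.83.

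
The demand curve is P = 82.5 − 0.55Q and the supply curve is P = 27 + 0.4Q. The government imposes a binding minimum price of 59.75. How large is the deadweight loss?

Competitive equilibrium: 82.5 − 0.55Q = 27 + 0.4Q → Q* = 58.4211, P* = 50.3684.
At the floor P = 59.75, quantity demanded = (82.5 − 59.75)/0.55 = 41.3636.
Sellers' marginal cost at Q' = 41.3636: 27 + 0.4·41.3636 = 43.5454.
ΔQ = 58.4211 − 41.3636 = 17.0575; wedge = 59.75 − 43.5454 = 16.2046.
Deadweight loss = ½ × 17.0575 × 16.2046 = 138.20.

138.20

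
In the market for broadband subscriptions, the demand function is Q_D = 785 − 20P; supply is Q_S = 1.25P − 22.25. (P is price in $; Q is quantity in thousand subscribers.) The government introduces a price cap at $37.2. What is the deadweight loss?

$0.41 thousand

In inverse form: demand P = 39.25 − 0.05Q, supply P = 17.8 + 0.8Q.
Competitive equilibrium: 39.25 − 0.05Q = 17.8 + 0.8Q → Q* = 25.2353, P* = 37.9882.
At the ceiling P = 37.2, quantity supplied = (37.2 − 17.8)/0.8 = 24.25.
Willingness to pay at Q' = 24.25: 39.25 − 0.05·24.25 = 38.0375.
ΔQ = 25.2353 − 24.25 = 0.9853; wedge = 38.0375 − 37.2 = 0.8375.
Deadweight loss = ½ × 0.9853 × 0.8375 = $0.41 thousand.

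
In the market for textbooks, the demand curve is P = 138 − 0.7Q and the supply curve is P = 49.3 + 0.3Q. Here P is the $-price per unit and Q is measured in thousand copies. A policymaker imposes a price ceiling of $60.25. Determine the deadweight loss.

Competitive equilibrium: 138 − 0.7Q = 49.3 + 0.3Q → Q* = 88.7, P* = 75.91.
At the ceiling P = 60.25, quantity supplied = (60.25 − 49.3)/0.3 = 36.5.
Willingness to pay at Q' = 36.5: 138 − 0.7·36.5 = 112.45.
ΔQ = 88.7 − 36.5 = 52.2; wedge = 112.45 − 60.25 = 52.2.
Deadweight loss = ½ × 52.2 × 52.2 = $1362.42 thousand.

$1362.42 thousand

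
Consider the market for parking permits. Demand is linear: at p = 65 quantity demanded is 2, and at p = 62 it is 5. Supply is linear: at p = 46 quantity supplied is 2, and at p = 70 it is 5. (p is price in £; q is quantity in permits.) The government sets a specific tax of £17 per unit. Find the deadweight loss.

Demand slope = (62 − 65)/(5 − 2) = −1, so p = 67 − q.
Supply slope = (70 − 46)/(5 − 2) = 8, so p = 30 + 8q.
Competitive equilibrium: 67 − q = 30 + 8q → q* = 4.1111, p* = 62.8889.
With the tax, the buyer price exceeds the seller price by 17: (67 − q) − (30 + 8q) = 17 → q' = 2.2222.
Δq = 4.1111 − 2.2222 = 1.8889; the wedge equals the tax, 17.
The triangle = ½ × 1.8889 × 17 = £16.06.

£16.06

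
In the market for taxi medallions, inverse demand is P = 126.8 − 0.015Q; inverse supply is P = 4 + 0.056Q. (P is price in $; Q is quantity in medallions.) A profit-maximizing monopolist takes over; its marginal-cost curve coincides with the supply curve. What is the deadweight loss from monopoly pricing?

$3230.68

Competitive equilibrium: 126.8 − 0.015Q = 4 + 0.056Q → Q* = 1729.5775, P* = 100.8563.
Marginal revenue: MR = 126.8 − 0.03Q. Set MR = MC: 126.8 − 0.03Q = 4 + 0.056Q → Q_m = 1427.907.
Price P_m = 126.8 − 0.015·1427.907 = 105.3814; MC(Q_m) = 4 + 0.056·1427.907 = 83.9628.
Competitive Q* = 1729.5775, so ΔQ = 301.6705; wedge = 105.3814 − 83.9628 = 21.4186.
Welfare loss = ½ × 301.6705 × 21.4186 = $3230.68.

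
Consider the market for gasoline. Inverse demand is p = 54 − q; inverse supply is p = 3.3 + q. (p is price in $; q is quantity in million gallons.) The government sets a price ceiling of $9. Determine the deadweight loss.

Competitive equilibrium: 54 − q = 3.3 + q → q* = 25.35, p* = 28.65.
At the ceiling p = 9, quantity supplied = (9 − 3.3)/1 = 5.7.
Willingness to pay at q' = 5.7: 54 − 1·5.7 = 48.3.
Δq = 25.35 − 5.7 = 19.65; wedge = 48.3 − 9 = 39.3.
Welfare loss = ½ × 19.65 × 39.3 = $386.12 million.

$386.12 million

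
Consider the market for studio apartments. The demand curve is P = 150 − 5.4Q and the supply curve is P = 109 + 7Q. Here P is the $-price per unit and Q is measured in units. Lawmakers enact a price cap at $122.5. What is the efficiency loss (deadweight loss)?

$11.77

Competitive equilibrium: 150 − 5.4Q = 109 + 7Q → Q* = 3.3065, P* = 132.1452.
At the ceiling P = 122.5, quantity supplied = (122.5 − 109)/7 = 1.9286.
Willingness to pay at Q' = 1.9286: 150 − 5.4·1.9286 = 139.5856.
ΔQ = 3.3065 − 1.9286 = 1.3779; wedge = 139.5856 − 122.5 = 17.0856.
Deadweight loss = ½ × 1.3779 × 17.0856 = $11.77.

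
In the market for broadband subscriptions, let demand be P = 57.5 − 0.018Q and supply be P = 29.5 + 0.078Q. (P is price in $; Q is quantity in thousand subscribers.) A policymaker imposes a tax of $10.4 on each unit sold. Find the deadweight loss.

Competitive equilibrium: 57.5 − 0.018Q = 29.5 + 0.078Q → Q* = 291.6667, P* = 52.25.
With the tax, the buyer price exceeds the seller price by 10.4: (57.5 − 0.018Q) − (29.5 + 0.078Q) = 10.4 → Q' = 183.3333.
ΔQ = 291.6667 − 183.3333 = 108.3334; the wedge equals the tax, 10.4.
The triangle = ½ × 108.3334 × 10.4 = $563.33 thousand.

$563.33 thousand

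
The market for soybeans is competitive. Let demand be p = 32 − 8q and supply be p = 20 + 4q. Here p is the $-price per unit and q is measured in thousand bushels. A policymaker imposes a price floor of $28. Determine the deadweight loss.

Competitive equilibrium: 32 − 8q = 20 + 4q → q* = 1, p* = 24.
At the floor p = 28, quantity demanded = (32 − 28)/8 = 0.5.
Sellers' marginal cost at q' = 0.5: 20 + 4·0.5 = 22.
Δq = 1 − 0.5 = 0.5; wedge = 28 − 22 = 6.
DWL = ½ × 0.5 × 6 = $1.50 thousand.

$1.50 thousand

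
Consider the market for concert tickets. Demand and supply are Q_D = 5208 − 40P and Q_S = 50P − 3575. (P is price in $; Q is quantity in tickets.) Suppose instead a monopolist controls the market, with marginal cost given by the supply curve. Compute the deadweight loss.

$4883.35

In inverse form: demand P = 130.2 − 0.025Q, supply P = 71.5 + 0.02Q.
Competitive equilibrium: 130.2 − 0.025Q = 71.5 + 0.02Q → Q* = 1304.4444, P* = 97.5889.
Marginal revenue: MR = 130.2 − 0.05Q. Set MR = MC: 130.2 − 0.05Q = 71.5 + 0.02Q → Q_m = 838.5714.
Price P_m = 130.2 − 0.025·838.5714 = 109.2357; MC(Q_m) = 71.5 + 0.02·838.5714 = 88.2714.
Competitive Q* = 1304.4444, so ΔQ = 465.873; wedge = 109.2357 − 88.2714 = 20.9643.
Welfare loss = ½ × 465.873 × 20.9643 = $4883.35.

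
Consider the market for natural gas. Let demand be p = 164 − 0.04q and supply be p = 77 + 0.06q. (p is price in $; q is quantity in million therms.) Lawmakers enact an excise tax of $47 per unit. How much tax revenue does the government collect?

$18800 million

Competitive equilibrium: 164 − 0.04q = 77 + 0.06q → q* = 870, p* = 129.2.
With the tax, the buyer price exceeds the seller price by 47: (164 − 0.04q) − (77 + 0.06q) = 47 → q' = 400.
Tax revenue = 47 × 400 = $18800 million.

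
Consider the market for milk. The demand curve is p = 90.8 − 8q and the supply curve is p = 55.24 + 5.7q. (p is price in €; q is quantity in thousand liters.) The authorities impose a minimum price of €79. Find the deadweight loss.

€8.60 thousand

Competitive equilibrium: 90.8 − 8q = 55.24 + 5.7q → q* = 2.5956, p* = 70.035.
At the floor p = 79, quantity demanded = (90.8 − 79)/8 = 1.475.
Sellers' marginal cost at q' = 1.475: 55.24 + 5.7·1.475 = 63.6475.
Δq = 2.5956 − 1.475 = 1.1206; wedge = 79 − 63.6475 = 15.3525.
DWL = ½ × 1.1206 × 15.3525 = €8.60 thousand.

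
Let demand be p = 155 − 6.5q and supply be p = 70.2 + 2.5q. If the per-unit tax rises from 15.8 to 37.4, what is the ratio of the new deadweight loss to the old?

5.603

Competitive equilibrium: 155 − 6.5q = 70.2 + 2.5q → q* = 9.4222, p* = 93.7556.
For a per-unit tax t: Δq = t/9, so DWL = ½·t·(t/9) = t²/18.
At t = 15.8: DWL = 13.869. At t = 37.4: DWL = 77.709.
Ratio = (37.4/15.8)² = 5.603.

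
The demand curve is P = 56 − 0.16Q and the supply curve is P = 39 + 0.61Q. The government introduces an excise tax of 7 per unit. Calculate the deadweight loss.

31.82

Competitive equilibrium: 56 − 0.16Q = 39 + 0.61Q → Q* = 22.0779, P* = 52.4675.
With the tax, the buyer price exceeds the seller price by 7: (56 − 0.16Q) − (39 + 0.61Q) = 7 → Q' = 12.987.
ΔQ = 22.0779 − 12.987 = 9.0909; the wedge equals the tax, 7.
Welfare loss = ½ × 9.0909 × 7 = 31.82.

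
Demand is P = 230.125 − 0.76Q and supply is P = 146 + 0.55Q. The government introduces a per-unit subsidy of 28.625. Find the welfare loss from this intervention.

312.74

Competitive equilibrium: 230.125 − 0.76Q = 146 + 0.55Q → Q* = 64.2176, P* = 181.3197.
The subsidy lowers effective supply by 28.625: P = 117.375 + 0.55Q.
New quantity: 230.125 − 0.76Q = 117.375 + 0.55Q → Q' = 86.0687.
Overproduction ΔQ = 86.0687 − 64.2176 = 21.8511; wedge = subsidy = 28.625.
DWL = ½ × 21.8511 × 28.625 = 312.74.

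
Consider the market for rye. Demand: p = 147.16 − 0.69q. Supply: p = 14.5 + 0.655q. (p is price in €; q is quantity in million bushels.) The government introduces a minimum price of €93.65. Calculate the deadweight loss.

Competitive equilibrium: 147.16 − 0.69q = 14.5 + 0.655q → q* = 98.632, p* = 79.1039.
At the floor p = 93.65, quantity demanded = (147.16 − 93.65)/0.69 = 77.5507.
Sellers' marginal cost at q' = 77.5507: 14.5 + 0.655·77.5507 = 65.2957.
Δq = 98.632 − 77.5507 = 21.0813; wedge = 93.65 − 65.2957 = 28.3543.
The triangle = ½ × 21.0813 × 28.3543 = €298.87 million.

€298.87 million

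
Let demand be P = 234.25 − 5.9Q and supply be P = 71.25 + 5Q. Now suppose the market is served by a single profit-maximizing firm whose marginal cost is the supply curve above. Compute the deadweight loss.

150.32

Competitive equilibrium: 234.25 − 5.9Q = 71.25 + 5Q → Q* = 14.95413, P* = 146.02064.
Marginal revenue: MR = 234.25 − 11.8Q. Set MR = MC: 234.25 − 11.8Q = 71.25 + 5Q → Q_m = 9.70238.
Price P_m = 234.25 − 5.9·9.70238 = 177.00596; MC(Q_m) = 71.25 + 5·9.70238 = 119.7619.
Competitive Q* = 14.95413, so ΔQ = 5.25175; wedge = 177.00596 − 119.7619 = 57.24406.
Deadweight loss = ½ × 5.25175 × 57.24406 = 150.32.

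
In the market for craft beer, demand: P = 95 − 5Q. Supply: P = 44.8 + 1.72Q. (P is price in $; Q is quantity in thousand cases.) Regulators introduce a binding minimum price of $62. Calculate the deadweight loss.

$2.54 thousand

Competitive equilibrium: 95 − 5Q = 44.8 + 1.72Q → Q* = 7.4702, P* = 57.6488.
At the floor P = 62, quantity demanded = (95 − 62)/5 = 6.6.
Sellers' marginal cost at Q' = 6.6: 44.8 + 1.72·6.6 = 56.152.
ΔQ = 7.4702 − 6.6 = 0.8702; wedge = 62 − 56.152 = 5.848.
Deadweight loss = ½ × 0.8702 × 5.848 = $2.54 thousand.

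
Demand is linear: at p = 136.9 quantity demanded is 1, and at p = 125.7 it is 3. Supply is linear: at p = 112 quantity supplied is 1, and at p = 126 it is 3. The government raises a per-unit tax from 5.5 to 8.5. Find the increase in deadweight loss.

Demand slope = (125.7 − 136.9)/(3 − 1) = −5.6, so p = 142.5 − 5.6q.
Supply slope = (126 − 112)/(3 − 1) = 7, so p = 105 + 7q.
Competitive equilibrium: 142.5 − 5.6q = 105 + 7q → q* = 2.9762, p* = 125.8333.
For a per-unit tax t: Δq = t/12.6, so DWL = ½·t·(t/12.6) = t²/25.2.
At t = 5.5: DWL = 1.2. At t = 8.5: DWL = 2.867.
Increase = 2.867 − 1.2 = 1.67.

1.67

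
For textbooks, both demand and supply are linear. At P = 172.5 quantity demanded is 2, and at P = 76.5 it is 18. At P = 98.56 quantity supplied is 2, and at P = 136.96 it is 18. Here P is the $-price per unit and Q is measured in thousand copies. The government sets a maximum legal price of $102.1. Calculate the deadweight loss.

Demand slope = (76.5 − 172.5)/(18 − 2) = −6, so P = 184.5 − 6Q.
Supply slope = (136.96 − 98.56)/(18 − 2) = 2.4, so P = 93.76 + 2.4Q.
Competitive equilibrium: 184.5 − 6Q = 93.76 + 2.4Q → Q* = 10.8024, P* = 119.6857.
At the ceiling P = 102.1, quantity supplied = (102.1 − 93.76)/2.4 = 3.475.
Willingness to pay at Q' = 3.475: 184.5 − 6·3.475 = 163.65.
ΔQ = 10.8024 − 3.475 = 7.3274; wedge = 163.65 − 102.1 = 61.55.
Deadweight loss = ½ × 7.3274 × 61.55 = $225.50 thousand.

$225.50 thousand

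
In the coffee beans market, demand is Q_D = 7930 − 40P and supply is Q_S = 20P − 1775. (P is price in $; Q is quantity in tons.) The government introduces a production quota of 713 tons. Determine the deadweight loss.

$20925.34

In inverse form: demand P = 198.25 − 0.025Q, supply P = 88.75 + 0.05Q.
Competitive equilibrium: 198.25 − 0.025Q = 88.75 + 0.05Q → Q* = 1460, P* = 161.75.
At Q = 713: demand price = 198.25 − 0.025·713 = 180.425; supply price = 88.75 + 0.05·713 = 124.4.
ΔQ = 1460 − 713 = 747; wedge = 180.425 − 124.4 = 56.025.
DWL = ½ × 747 × 56.025 = $20925.34.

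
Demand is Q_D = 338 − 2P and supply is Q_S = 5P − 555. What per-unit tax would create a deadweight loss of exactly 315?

21

In inverse form: demand P = 169 − 0.5Q, supply P = 111 + 0.2Q.
Competitive equilibrium: 169 − 0.5Q = 111 + 0.2Q → Q* = 82.8571, P* = 127.5714.
A tax t gives ΔQ = t/0.7 and wedge t, so DWL = t²/1.4.
t²/1.4 = 315 → t² = 441 → t = 21.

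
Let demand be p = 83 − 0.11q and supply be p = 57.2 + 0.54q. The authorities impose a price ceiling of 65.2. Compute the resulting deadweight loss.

201.14

Competitive equilibrium: 83 − 0.11q = 57.2 + 0.54q → q* = 39.6923, p* = 78.6338.
At the ceiling p = 65.2, quantity supplied = (65.2 − 57.2)/0.54 = 14.8148.
Willingness to pay at q' = 14.8148: 83 − 0.11·14.8148 = 81.3704.
Δq = 39.6923 − 14.8148 = 24.8775; wedge = 81.3704 − 65.2 = 16.1704.
DWL = ½ × 24.8775 × 16.1704 = 201.14.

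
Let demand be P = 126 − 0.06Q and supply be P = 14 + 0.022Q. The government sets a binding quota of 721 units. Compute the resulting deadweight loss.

17049.29

Competitive equilibrium: 126 − 0.06Q = 14 + 0.022Q → Q* = 1365.8537, P* = 44.0488.
At Q = 721: demand price = 126 − 0.06·721 = 82.74; supply price = 14 + 0.022·721 = 29.862.
ΔQ = 1365.8537 − 721 = 644.8537; wedge = 82.74 − 29.862 = 52.878.
Welfare loss = ½ × 644.8537 × 52.878 = 17049.29.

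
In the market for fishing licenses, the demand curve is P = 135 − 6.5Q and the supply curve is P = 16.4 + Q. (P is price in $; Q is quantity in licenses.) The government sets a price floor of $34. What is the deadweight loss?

Competitive equilibrium: 135 − 6.5Q = 16.4 + Q → Q* = 15.8133, P* = 32.2133.
At the floor P = 34, quantity demanded = (135 − 34)/6.5 = 15.5385.
Sellers' marginal cost at Q' = 15.5385: 16.4 + 1·15.5385 = 31.9385.
ΔQ = 15.8133 − 15.5385 = 0.2748; wedge = 34 − 31.9385 = 2.0615.
Deadweight loss = ½ × 0.2748 × 2.0615 = $0.28.

$0.28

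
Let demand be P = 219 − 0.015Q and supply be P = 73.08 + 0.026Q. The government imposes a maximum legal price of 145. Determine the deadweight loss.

Competitive equilibrium: 219 − 0.015Q = 73.08 + 0.026Q → Q* = 3559.0244, P* = 165.6146.
At the ceiling P = 145, quantity supplied = (145 − 73.08)/0.026 = 2766.1538.
Willingness to pay at Q' = 2766.1538: 219 − 0.015·2766.1538 = 177.5077.
ΔQ = 3559.0244 − 2766.1538 = 792.8706; wedge = 177.5077 − 145 = 32.5077.
Deadweight loss = ½ × 792.8706 × 32.5077 = 12887.20.

12887.20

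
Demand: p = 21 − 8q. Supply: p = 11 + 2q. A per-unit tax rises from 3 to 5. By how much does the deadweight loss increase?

Competitive equilibrium: 21 − 8q = 11 + 2q → q* = 1, p* = 13.
For a per-unit tax t: Δq = t/10, so DWL = ½·t·(t/10) = t²/20.
At t = 3: DWL = 0.45. At t = 5: DWL = 1.25.
Increase = 1.25 − 0.45 = 0.80.

0.80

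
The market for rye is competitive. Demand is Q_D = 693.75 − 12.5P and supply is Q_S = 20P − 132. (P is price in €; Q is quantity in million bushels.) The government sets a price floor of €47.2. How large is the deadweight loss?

€4823.25 million

In inverse form: demand P = 55.5 − 0.08Q, supply P = 6.6 + 0.05Q.
Competitive equilibrium: 55.5 − 0.08Q = 6.6 + 0.05Q → Q* = 376.1538, P* = 25.4077.
At the floor P = 47.2, quantity demanded = (55.5 − 47.2)/0.08 = 103.75.
Sellers' marginal cost at Q' = 103.75: 6.6 + 0.05·103.75 = 11.7875.
ΔQ = 376.1538 − 103.75 = 272.4038; wedge = 47.2 − 11.7875 = 35.4125.
DWL = ½ × 272.4038 × 35.4125 = €4823.25 million.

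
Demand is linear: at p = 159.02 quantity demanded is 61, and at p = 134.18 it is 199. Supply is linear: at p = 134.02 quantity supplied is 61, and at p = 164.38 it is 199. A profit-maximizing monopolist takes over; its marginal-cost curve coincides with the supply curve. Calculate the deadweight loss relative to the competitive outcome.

Demand slope = (134.18 − 159.02)/(199 − 61) = −0.18, so p = 170 − 0.18q.
Supply slope = (164.38 − 134.02)/(199 − 61) = 0.22, so p = 120.6 + 0.22q.
Competitive equilibrium: 170 − 0.18q = 120.6 + 0.22q → q* = 123.5, p* = 147.77.
Marginal revenue: MR = 170 − 0.36q. Set MR = MC: 170 − 0.36q = 120.6 + 0.22q → q_m = 85.1724.
Price p_m = 170 − 0.18·85.1724 = 154.669; MC(q_m) = 120.6 + 0.22·85.1724 = 139.3379.
Competitive q* = 123.5, so Δq = 38.3276; wedge = 154.669 − 139.3379 = 15.3311.
DWL = ½ × 38.3276 × 15.3311 = 293.80.

293.80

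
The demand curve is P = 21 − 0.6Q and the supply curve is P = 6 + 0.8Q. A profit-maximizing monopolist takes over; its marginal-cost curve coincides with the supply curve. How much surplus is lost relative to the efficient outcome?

Competitive equilibrium: 21 − 0.6Q = 6 + 0.8Q → Q* = 10.7143, P* = 14.5714.
Marginal revenue: MR = 21 − 1.2Q. Set MR = MC: 21 − 1.2Q = 6 + 0.8Q → Q_m = 7.5.
Price P_m = 21 − 0.6·7.5 = 16.5; MC(Q_m) = 6 + 0.8·7.5 = 12.
Competitive Q* = 10.7143, so ΔQ = 3.2143; wedge = 16.5 − 12 = 4.5.
Welfare loss = ½ × 3.2143 × 4.5 = 7.23.

7.23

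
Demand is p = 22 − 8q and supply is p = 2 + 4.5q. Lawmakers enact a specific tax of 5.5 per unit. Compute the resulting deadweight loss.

1.21

Competitive equilibrium: 22 − 8q = 2 + 4.5q → q* = 1.6, p* = 9.2.
With the tax, the buyer price exceeds the seller price by 5.5: (22 − 8q) − (2 + 4.5q) = 5.5 → q' = 1.16.
Δq = 1.6 − 1.16 = 0.44; the wedge equals the tax, 5.5.
DWL = ½ × 0.44 × 5.5 = 1.21.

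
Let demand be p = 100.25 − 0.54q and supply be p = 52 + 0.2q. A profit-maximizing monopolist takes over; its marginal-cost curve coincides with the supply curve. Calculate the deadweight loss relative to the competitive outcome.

279.96

Competitive equilibrium: 100.25 − 0.54q = 52 + 0.2q → q* = 65.2027, p* = 65.0405.
Marginal revenue: MR = 100.25 − 1.08q. Set MR = MC: 100.25 − 1.08q = 52 + 0.2q → q_m = 37.6953.
Price p_m = 100.25 − 0.54·37.6953 = 79.8945; MC(q_m) = 52 + 0.2·37.6953 = 59.5391.
Competitive q* = 65.2027, so Δq = 27.5074; wedge = 79.8945 − 59.5391 = 20.3554.
DWL = ½ × 27.5074 × 20.3554 = 279.96.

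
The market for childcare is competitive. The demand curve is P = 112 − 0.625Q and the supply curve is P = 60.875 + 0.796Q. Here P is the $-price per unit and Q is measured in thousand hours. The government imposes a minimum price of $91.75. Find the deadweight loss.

$9.10 thousand

Competitive equilibrium: 112 − 0.625Q = 60.875 + 0.796Q → Q* = 35.9782, P* = 89.5136.
At the floor P = 91.75, quantity demanded = (112 − 91.75)/0.625 = 32.4.
Sellers' marginal cost at Q' = 32.4: 60.875 + 0.796·32.4 = 86.6654.
ΔQ = 35.9782 − 32.4 = 3.5782; wedge = 91.75 − 86.6654 = 5.0846.
Deadweight loss = ½ × 3.5782 × 5.0846 = $9.10 thousand.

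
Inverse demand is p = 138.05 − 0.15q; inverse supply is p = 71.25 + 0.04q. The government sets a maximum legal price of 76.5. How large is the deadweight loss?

Competitive equilibrium: 138.05 − 0.15q = 71.25 + 0.04q → q* = 351.5789, p* = 85.3132.
At the ceiling p = 76.5, quantity supplied = (76.5 − 71.25)/0.04 = 131.25.
Willingness to pay at q' = 131.25: 138.05 − 0.15·131.25 = 118.3625.
Δq = 351.5789 − 131.25 = 220.3289; wedge = 118.3625 − 76.5 = 41.8625.
Welfare loss = ½ × 220.3289 × 41.8625 = 4611.76.

4611.76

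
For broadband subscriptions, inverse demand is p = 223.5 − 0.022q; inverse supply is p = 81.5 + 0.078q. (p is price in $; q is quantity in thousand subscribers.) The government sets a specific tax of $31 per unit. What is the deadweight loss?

Competitive equilibrium: 223.5 − 0.022q = 81.5 + 0.078q → q* = 1420, p* = 192.26.
With the tax, the buyer price exceeds the seller price by 31: (223.5 − 0.022q) − (81.5 + 0.078q) = 31 → q' = 1110.
Δq = 1420 − 1110 = 310; the wedge equals the tax, 31.
Welfare loss = ½ × 310 × 31 = $4805 thousand.

$4805 thousand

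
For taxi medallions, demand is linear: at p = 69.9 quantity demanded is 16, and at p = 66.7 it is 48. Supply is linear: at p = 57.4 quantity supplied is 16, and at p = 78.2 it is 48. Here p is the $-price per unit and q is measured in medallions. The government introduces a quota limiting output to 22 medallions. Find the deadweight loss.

$42.67

Demand slope = (66.7 − 69.9)/(48 − 16) = −0.1, so p = 71.5 − 0.1q.
Supply slope = (78.2 − 57.4)/(48 − 16) = 0.65, so p = 47 + 0.65q.
Competitive equilibrium: 71.5 − 0.1q = 47 + 0.65q → q* = 32.6667, p* = 68.2333.
At q = 22: demand price = 71.5 − 0.1·22 = 69.3; supply price = 47 + 0.65·22 = 61.3.
Δq = 32.6667 − 22 = 10.6667; wedge = 69.3 − 61.3 = 8.
Deadweight loss = ½ × 10.6667 × 8 = $42.67.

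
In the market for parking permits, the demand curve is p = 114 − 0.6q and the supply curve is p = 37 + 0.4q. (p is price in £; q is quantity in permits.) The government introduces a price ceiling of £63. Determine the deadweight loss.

Competitive equilibrium: 114 − 0.6q = 37 + 0.4q → q* = 77, p* = 67.8.
At the ceiling p = 63, quantity supplied = (63 − 37)/0.4 = 65.
Willingness to pay at q' = 65: 114 − 0.6·65 = 75.
Δq = 77 − 65 = 12; wedge = 75 − 63 = 12.
Welfare loss = ½ × 12 × 12 = £72.

£72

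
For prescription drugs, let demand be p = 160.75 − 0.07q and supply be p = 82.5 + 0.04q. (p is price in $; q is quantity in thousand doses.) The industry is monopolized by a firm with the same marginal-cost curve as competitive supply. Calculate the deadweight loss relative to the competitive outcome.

$4209.18 thousand

Competitive equilibrium: 160.75 − 0.07q = 82.5 + 0.04q → q* = 711.36364, p* = 110.95455.
Marginal revenue: MR = 160.75 − 0.14q. Set MR = MC: 160.75 − 0.14q = 82.5 + 0.04q → q_m = 434.72222.
Price p_m = 160.75 − 0.07·434.72222 = 130.31944; MC(q_m) = 82.5 + 0.04·434.72222 = 99.88889.
Competitive q* = 711.36364, so Δq = 276.64142; wedge = 130.31944 − 99.88889 = 30.43055.
Welfare loss = ½ × 276.64142 × 30.43055 = $4209.18 thousand.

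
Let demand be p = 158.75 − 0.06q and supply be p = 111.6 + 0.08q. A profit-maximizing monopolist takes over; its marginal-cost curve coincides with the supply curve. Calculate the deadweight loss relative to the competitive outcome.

Competitive equilibrium: 158.75 − 0.06q = 111.6 + 0.08q → q* = 336.78571, p* = 138.54286.
Marginal revenue: MR = 158.75 − 0.12q. Set MR = MC: 158.75 − 0.12q = 111.6 + 0.08q → q_m = 235.75.
Price p_m = 158.75 − 0.06·235.75 = 144.605; MC(q_m) = 111.6 + 0.08·235.75 = 130.46.
Competitive q* = 336.78571, so Δq = 101.03571; wedge = 144.605 − 130.46 = 14.145.
DWL = ½ × 101.03571 × 14.145 = 714.58.

714.58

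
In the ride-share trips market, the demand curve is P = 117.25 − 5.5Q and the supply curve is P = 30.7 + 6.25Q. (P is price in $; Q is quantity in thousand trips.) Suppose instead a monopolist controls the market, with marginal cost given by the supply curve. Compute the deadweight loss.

$32.41 thousand

Competitive equilibrium: 117.25 − 5.5Q = 30.7 + 6.25Q → Q* = 7.366, P* = 76.7372.
Marginal revenue: MR = 117.25 − 11Q. Set MR = MC: 117.25 − 11Q = 30.7 + 6.25Q → Q_m = 5.0174.
Price P_m = 117.25 − 5.5·5.0174 = 89.6543; MC(Q_m) = 30.7 + 6.25·5.0174 = 62.0588.
Competitive Q* = 7.366, so ΔQ = 2.3486; wedge = 89.6543 − 62.0588 = 27.5955.
DWL = ½ × 2.3486 × 27.5955 = $32.41 thousand.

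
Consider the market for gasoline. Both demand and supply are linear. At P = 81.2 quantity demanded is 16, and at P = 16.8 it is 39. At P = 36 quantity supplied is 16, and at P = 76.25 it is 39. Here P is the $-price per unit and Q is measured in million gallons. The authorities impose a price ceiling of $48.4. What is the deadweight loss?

Demand slope = (16.8 − 81.2)/(39 − 16) = −2.8, so P = 126 − 2.8Q.
Supply slope = (76.25 − 36)/(39 − 16) = 1.75, so P = 8 + 1.75Q.
Competitive equilibrium: 126 − 2.8Q = 8 + 1.75Q → Q* = 25.9341, P* = 53.3846.
At the ceiling P = 48.4, quantity supplied = (48.4 − 8)/1.75 = 23.0857.
Willingness to pay at Q' = 23.0857: 126 − 2.8·23.0857 = 61.36.
ΔQ = 25.9341 − 23.0857 = 2.8484; wedge = 61.36 − 48.4 = 12.96.
Deadweight loss = ½ × 2.8484 × 12.96 = $18.46 million.

$18.46 million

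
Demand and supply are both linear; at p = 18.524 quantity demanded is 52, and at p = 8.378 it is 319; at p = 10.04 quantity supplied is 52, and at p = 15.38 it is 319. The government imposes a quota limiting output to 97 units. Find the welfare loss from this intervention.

297.45

Demand slope = (8.378 − 18.524)/(319 − 52) = −0.038, so p = 20.5 − 0.038q.
Supply slope = (15.38 − 10.04)/(319 − 52) = 0.02, so p = 9 + 0.02q.
Competitive equilibrium: 20.5 − 0.038q = 9 + 0.02q → q* = 198.2759, p* = 12.9655.
At q = 97: demand price = 20.5 − 0.038·97 = 16.814; supply price = 9 + 0.02·97 = 10.94.
Δq = 198.2759 − 97 = 101.2759; wedge = 16.814 − 10.94 = 5.874.
The triangle = ½ × 101.2759 × 5.874 = 297.45.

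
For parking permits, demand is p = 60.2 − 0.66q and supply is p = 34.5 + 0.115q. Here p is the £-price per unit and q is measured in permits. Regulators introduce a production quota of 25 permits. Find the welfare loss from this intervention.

Competitive equilibrium: 60.2 − 0.66q = 34.5 + 0.115q → q* = 33.1613, p* = 38.3135.
At q = 25: demand price = 60.2 − 0.66·25 = 43.7; supply price = 34.5 + 0.115·25 = 37.375.
Δq = 33.1613 − 25 = 8.1613; wedge = 43.7 − 37.375 = 6.325.
Welfare loss = ½ × 8.1613 × 6.325 = £25.81.

£25.81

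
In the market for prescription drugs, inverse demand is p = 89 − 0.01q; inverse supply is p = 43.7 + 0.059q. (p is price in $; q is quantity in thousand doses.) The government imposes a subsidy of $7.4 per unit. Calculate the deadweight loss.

Competitive equilibrium: 89 − 0.01q = 43.7 + 0.059q → q* = 656.5217, p* = 82.4348.
The subsidy lowers effective supply by 7.4: p = 36.3 + 0.059q.
New quantity: 89 − 0.01q = 36.3 + 0.059q → q' = 763.7681.
Overproduction Δq = 763.7681 − 656.5217 = 107.2464; wedge = subsidy = 7.4.
The triangle = ½ × 107.2464 × 7.4 = $396.81 thousand.

$396.81 thousand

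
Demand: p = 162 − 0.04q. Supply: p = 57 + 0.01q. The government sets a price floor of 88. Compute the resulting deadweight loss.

1562.50

Competitive equilibrium: 162 − 0.04q = 57 + 0.01q → q* = 2100, p* = 78.
At the floor p = 88, quantity demanded = (162 − 88)/0.04 = 1850.
Sellers' marginal cost at q' = 1850: 57 + 0.01·1850 = 75.5.
Δq = 2100 − 1850 = 250; wedge = 88 − 75.5 = 12.5.
Welfare loss = ½ × 250 × 12.5 = 1562.50.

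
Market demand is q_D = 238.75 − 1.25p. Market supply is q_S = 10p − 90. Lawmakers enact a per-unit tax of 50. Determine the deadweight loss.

In inverse form: demand p = 191 − 0.8q, supply p = 9 + 0.1q.
Competitive equilibrium: 191 − 0.8q = 9 + 0.1q → q* = 202.2222, p* = 29.2222.
With the tax, the buyer price exceeds the seller price by 50: (191 − 0.8q) − (9 + 0.1q) = 50 → q' = 146.6667.
Δq = 202.2222 − 146.6667 = 55.5555; the wedge equals the tax, 50.
Deadweight loss = ½ × 55.5555 × 50 = 1388.89.

1388.89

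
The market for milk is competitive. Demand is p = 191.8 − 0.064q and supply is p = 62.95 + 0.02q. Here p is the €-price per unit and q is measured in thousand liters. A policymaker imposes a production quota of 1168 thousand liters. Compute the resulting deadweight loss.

Competitive equilibrium: 191.8 − 0.064q = 62.95 + 0.02q → q* = 1533.9286, p* = 93.6286.
At q = 1168: demand price = 191.8 − 0.064·1168 = 117.048; supply price = 62.95 + 0.02·1168 = 86.31.
Δq = 1533.9286 − 1168 = 365.9286; wedge = 117.048 − 86.31 = 30.738.
Deadweight loss = ½ × 365.9286 × 30.738 = €5623.96 thousand.

€5623.96 thousand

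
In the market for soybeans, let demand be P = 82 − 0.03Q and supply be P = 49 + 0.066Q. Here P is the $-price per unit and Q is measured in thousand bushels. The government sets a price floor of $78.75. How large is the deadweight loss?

Competitive equilibrium: 82 − 0.03Q = 49 + 0.066Q → Q* = 343.75, P* = 71.6875.
At the floor P = 78.75, quantity demanded = (82 − 78.75)/0.03 = 108.3333.
Sellers' marginal cost at Q' = 108.3333: 49 + 0.066·108.3333 = 56.15.
ΔQ = 343.75 − 108.3333 = 235.4167; wedge = 78.75 − 56.15 = 22.6.
Deadweight loss = ½ × 235.4167 × 22.6 = $2660.21 thousand.

$2660.21 thousand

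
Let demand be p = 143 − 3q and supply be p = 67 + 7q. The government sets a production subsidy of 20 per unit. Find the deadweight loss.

20

Competitive equilibrium: 143 − 3q = 67 + 7q → q* = 7.6, p* = 120.2.
The subsidy lowers effective supply by 20: p = 47 + 7q.
New quantity: 143 − 3q = 47 + 7q → q' = 9.6.
Overproduction Δq = 9.6 − 7.6 = 2; wedge = subsidy = 20.
The triangle = ½ × 2 × 20 = 20.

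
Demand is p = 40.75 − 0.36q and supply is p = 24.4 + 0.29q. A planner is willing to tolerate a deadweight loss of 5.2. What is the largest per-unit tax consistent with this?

2.6

Competitive equilibrium: 40.75 − 0.36q = 24.4 + 0.29q → q* = 25.1538, p* = 31.6946.
A tax t gives Δq = t/0.65 and wedge t, so DWL = t²/1.3.
t²/1.3 = 5.2 → t² = 6.76 → t = 2.6.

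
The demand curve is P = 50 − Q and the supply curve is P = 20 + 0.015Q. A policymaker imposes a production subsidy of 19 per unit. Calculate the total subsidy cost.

917.24

Competitive equilibrium: 50 − Q = 20 + 0.015Q → Q* = 29.5567, P* = 20.4433.
The subsidy lowers effective supply by 19: P = 1 + 0.015Q.
New quantity: 50 − Q = 1 + 0.015Q → Q' = 48.2759.
Total subsidy cost = 19 × 48.2759 = 917.24.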